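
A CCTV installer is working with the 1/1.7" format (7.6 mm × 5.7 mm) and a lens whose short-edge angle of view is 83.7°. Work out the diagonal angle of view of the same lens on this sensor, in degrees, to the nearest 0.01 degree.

From the short-edge AOV: f = 5.7 / (2·tan(41.85°)) = 5.7 / 1.79135 ≈ 3.1820 mm.
Sensor diagonal = √(7.6² + 5.7²) = √90.2500 ≈ 9.5000 mm.
Diagonal AOV = 2·arctan(9.5000 / (2 × 3.1820)) = 2·arctan(1.49279) ≈ 112.3648°.

112.36°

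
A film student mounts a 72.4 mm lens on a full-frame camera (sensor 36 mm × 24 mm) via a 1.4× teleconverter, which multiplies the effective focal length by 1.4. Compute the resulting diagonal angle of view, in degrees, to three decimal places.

24.096°

Effective focal length f = 72.4 × 1.4 = 101.36 mm.
Sensor diagonal = √(36² + 24²) = √1872.0000 ≈ 43.2666 mm.
α = 2·arctan(43.267 / (2 × 101.36)) = 2·arctan(0.21343) ≈ 24.0958°.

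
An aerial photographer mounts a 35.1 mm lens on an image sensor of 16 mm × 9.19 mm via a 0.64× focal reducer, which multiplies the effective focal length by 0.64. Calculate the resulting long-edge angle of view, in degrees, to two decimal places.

39.20°

Effective focal length f = 35.1 × 0.64 = 22.464 mm.
α = 2·arctan(16 / (2 × 22.464)) = 2·arctan(0.35613) ≈ 39.2042°.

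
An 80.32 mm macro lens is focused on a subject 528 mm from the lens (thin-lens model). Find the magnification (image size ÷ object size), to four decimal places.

Thin lens: 1/f = 1/dₒ + 1/dᵢ → 1/dᵢ = 1/80.32 − 1/528 = 0.0105563 mm⁻¹, so dᵢ ≈ 94.7305 mm.
Magnification m = dᵢ/dₒ = 94.7305/528 ≈ 0.17941.

0.1794×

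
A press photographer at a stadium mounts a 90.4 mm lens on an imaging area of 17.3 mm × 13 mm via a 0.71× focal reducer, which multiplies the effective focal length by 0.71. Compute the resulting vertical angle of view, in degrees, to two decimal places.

11.57°

Effective focal length f = 90.4 × 0.71 = 64.184 mm.
α = 2·arctan(13 / (2 × 64.184)) = 2·arctan(0.10127) ≈ 11.5654°.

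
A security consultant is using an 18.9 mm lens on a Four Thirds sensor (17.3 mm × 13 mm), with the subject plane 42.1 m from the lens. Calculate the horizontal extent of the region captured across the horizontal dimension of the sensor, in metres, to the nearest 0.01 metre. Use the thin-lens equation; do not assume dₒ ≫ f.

38.52 m

dₒ: 42.1 m = 42100 mm.
Similar triangles through the lens centre give W/dₒ = w/dᵢ; with 1/f = 1/dₒ + 1/dᵢ this gives W = w·(dₒ − f)/f.
W = 17.3 mm × (42100 − 18.9) / 18.9 = 17.3 × 2226.5132 ≈ 38518.679 mm = 38.5187 m.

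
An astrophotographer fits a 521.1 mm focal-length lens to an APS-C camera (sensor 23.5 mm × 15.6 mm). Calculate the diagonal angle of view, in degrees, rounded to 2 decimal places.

3.10°

Sensor diagonal = √(23.5² + 15.6²) = √795.6100 ≈ 28.2066 mm.
Angle of view α = 2·arctan(d/2f) with d = 28.2066 mm and f = 521.1 mm.
d/2f = 0.02706; arctan(0.02706) ≈ 1.5503°, so α ≈ 3.1006°.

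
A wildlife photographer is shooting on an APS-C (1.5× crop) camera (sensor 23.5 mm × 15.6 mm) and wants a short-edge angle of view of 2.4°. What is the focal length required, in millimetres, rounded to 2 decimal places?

From α = 2·arctan(h/2f) we get f = h / (2·tan(α/2)).
With h = 15.6 mm and α/2 = 1.2°, tan(α/2) ≈ 0.02095, so f ≈ 15.6 / 0.04189 ≈ 372.3681 mm.

372.37 mm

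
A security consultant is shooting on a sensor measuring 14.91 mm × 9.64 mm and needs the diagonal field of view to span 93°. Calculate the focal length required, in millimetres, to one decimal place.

8.4 mm

Sensor diagonal = √(14.91² + 9.64²) = √315.2377 ≈ 17.7549 mm.
From α = 2·arctan(d/2f) we get f = d / (2·tan(α/2)).
With d = 17.7549 mm and α/2 = 46.5°, tan(α/2) ≈ 1.05378, so f ≈ 17.7549 / 2.10756 ≈ 8.4244 mm.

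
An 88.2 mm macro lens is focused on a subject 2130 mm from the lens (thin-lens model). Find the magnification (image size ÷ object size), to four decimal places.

Thin lens: 1/f = 1/dₒ + 1/dᵢ → 1/dᵢ = 1/88.2 − 1/2130 = 0.0108684 mm⁻¹, so dᵢ ≈ 92.0100 mm.
Magnification m = dᵢ/dₒ = 92.0100/2130 ≈ 0.04320.

0.0432×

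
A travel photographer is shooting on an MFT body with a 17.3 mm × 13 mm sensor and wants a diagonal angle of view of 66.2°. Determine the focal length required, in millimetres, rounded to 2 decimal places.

Sensor diagonal = √(17.3² + 13²) = √468.2900 ≈ 21.6400 mm.
From α = 2·arctan(d/2f) we get f = d / (2·tan(α/2)).
With d = 21.6400 mm and α/2 = 33.1°, tan(α/2) ≈ 0.65189, so f ≈ 21.6400 / 1.30378 ≈ 16.5979 mm.

16.60 mm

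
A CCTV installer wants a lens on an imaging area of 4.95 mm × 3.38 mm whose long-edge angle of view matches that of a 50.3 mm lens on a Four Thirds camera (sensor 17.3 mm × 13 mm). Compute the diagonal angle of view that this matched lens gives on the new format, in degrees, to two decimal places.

Equal long-edge AOV ⇒ f₂ = f₁ · 4.95/17.3 = 50.3 × 0.28613 ≈ 14.3922 mm.
Sensor diagonal = √(4.95² + 3.38²) = √35.9269 ≈ 5.9939 mm.
Diagonal AOV on the new format = 2·arctan(5.9939 / (2 × 14.3922)) = 2·arctan(0.20823) ≈ 23.5257°.

23.53°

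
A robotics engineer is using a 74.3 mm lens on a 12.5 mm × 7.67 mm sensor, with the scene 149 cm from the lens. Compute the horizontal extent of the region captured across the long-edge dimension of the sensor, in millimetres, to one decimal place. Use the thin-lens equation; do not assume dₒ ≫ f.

238.2 mm

dₒ: 149 cm = 1490 mm.
Similar triangles through the lens centre give W/dₒ = w/dᵢ; with 1/f = 1/dₒ + 1/dᵢ this gives W = w·(dₒ − f)/f.
W = 12.5 mm × (1490 − 74.3) / 74.3 = 12.5 × 19.0538 ≈ 238.173 mm.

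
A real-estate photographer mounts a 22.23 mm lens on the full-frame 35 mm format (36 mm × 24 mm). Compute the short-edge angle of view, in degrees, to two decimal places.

Angle of view α = 2·arctan(h/2f) with h = 24 mm and f = 22.23 mm.
h/2f = 0.53981; arctan(0.53981) ≈ 28.3607°, so α ≈ 56.7213°.

56.72°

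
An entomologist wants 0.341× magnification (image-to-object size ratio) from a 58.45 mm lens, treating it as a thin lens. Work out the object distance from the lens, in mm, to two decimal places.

229.86 mm

With m = dᵢ/dₒ and 1/f = 1/dₒ + 1/dᵢ, substituting dᵢ = m·dₒ gives 1/f = (1 + 1/m)/dₒ, hence dₒ = f·(1 + 1/m).
dₒ = 58.45 × (1 + 1/0.341) = 58.45 × 3.93255 ≈ 229.858 mm.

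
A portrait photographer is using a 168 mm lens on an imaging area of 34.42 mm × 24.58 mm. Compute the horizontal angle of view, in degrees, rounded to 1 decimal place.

11.7°

Angle of view α = 2·arctan(w/2f) with w = 34.42 mm and f = 168 mm.
w/2f = 0.10244; arctan(0.10244) ≈ 5.8490°, so α ≈ 11.6980°.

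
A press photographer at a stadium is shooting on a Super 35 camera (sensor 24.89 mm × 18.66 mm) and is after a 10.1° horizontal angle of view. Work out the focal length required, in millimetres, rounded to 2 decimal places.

140.83 mm

From α = 2·arctan(w/2f) we get f = w / (2·tan(α/2)).
With w = 24.89 mm and α/2 = 5.05°, tan(α/2) ≈ 0.08837, so f ≈ 24.89 / 0.17674 ≈ 140.8314 mm.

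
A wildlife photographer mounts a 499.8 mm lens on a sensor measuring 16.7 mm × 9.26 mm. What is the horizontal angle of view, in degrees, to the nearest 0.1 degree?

1.9°

Angle of view α = 2·arctan(w/2f) with w = 16.7 mm and f = 499.8 mm.
w/2f = 0.01671; arctan(0.01671) ≈ 0.9571°, so α ≈ 1.9143°.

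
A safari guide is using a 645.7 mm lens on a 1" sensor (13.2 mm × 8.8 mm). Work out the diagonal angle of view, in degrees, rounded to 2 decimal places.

1.41°

Sensor diagonal = √(13.2² + 8.8²) = √251.6800 ≈ 15.8644 mm.
Angle of view α = 2·arctan(d/2f) with d = 15.8644 mm and f = 645.7 mm.
d/2f = 0.01228; arctan(0.01228) ≈ 0.7038°, so α ≈ 1.4076°.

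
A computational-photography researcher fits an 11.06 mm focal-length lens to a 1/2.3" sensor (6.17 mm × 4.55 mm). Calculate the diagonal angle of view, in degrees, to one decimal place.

38.2°

Sensor diagonal = √(6.17² + 4.55²) = √58.7714 ≈ 7.6663 mm.
Angle of view α = 2·arctan(d/2f) with d = 7.6663 mm and f = 11.06 mm.
d/2f = 0.34658; arctan(0.34658) ≈ 19.1151°, so α ≈ 38.2301°.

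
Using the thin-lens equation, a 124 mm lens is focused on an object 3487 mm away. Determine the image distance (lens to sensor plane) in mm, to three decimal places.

1/dᵢ = 1/f − 1/dₒ = 1/124 − 1/3487 = 0.0077777 mm⁻¹.
dᵢ = 1/0.0077777 ≈ 128.5721 mm.

128.572 mm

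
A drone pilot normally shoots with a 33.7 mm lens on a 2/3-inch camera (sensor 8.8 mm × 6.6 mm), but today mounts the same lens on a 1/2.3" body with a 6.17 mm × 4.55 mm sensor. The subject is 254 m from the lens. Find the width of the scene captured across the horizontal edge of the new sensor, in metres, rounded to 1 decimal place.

The focal length stays 33.7 mm; the relevant sensor dimension is now w = 6.17 mm. Object distance dₒ = 254 m = 254000 mm.
Thin-lens field width W = w·(dₒ − f)/f = 6.17 × (254000 − 33.7)/33.7 ≈ 46497.688 mm = 46.4977 m.

46.5 m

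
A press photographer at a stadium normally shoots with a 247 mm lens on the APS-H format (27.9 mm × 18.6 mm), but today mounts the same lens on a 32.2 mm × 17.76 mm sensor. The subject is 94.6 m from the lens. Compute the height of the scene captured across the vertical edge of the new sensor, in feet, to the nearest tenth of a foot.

22.3 ft

The focal length stays 247 mm; the relevant sensor dimension is now h = 17.76 mm. Object distance dₒ = 94.6 m = 94600 mm.
Thin-lens field height W = h·(dₒ − f)/f = 17.76 × (94600 − 247)/247 ≈ 6784.248 mm = 6784.248/304.8 ft = 22.258 ft.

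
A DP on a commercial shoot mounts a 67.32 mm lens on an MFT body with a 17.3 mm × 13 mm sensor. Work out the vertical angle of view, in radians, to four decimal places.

Angle of view α = 2·arctan(h/2f) with h = 13 mm and f = 67.32 mm.
h/2f = 0.09655; arctan(0.09655) ≈ 0.0963 rad, so α ≈ 0.1925 rad.

0.1925 rad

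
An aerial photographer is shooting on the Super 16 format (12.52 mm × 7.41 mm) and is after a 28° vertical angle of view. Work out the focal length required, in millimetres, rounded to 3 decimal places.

From α = 2·arctan(h/2f) we get f = h / (2·tan(α/2)).
With h = 7.41 mm and α/2 = 14°, tan(α/2) ≈ 0.24933, so f ≈ 7.41 / 0.49866 ≈ 14.8599 mm.

14.860 mm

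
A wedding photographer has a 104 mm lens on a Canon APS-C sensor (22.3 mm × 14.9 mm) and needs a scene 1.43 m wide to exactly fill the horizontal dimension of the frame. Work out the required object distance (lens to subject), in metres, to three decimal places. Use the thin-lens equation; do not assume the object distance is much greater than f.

6.773 m

W: 1.43 m = 1430 mm.
Magnification m = w/W = dᵢ/dₒ; combined with 1/f = 1/dₒ + 1/dᵢ this gives dₒ = f·(1 + W/w).
dₒ = 104 mm × (1 + 1430/22.3) = 104 × 65.1256 ≈ 6773.058 mm = 6.77306 m.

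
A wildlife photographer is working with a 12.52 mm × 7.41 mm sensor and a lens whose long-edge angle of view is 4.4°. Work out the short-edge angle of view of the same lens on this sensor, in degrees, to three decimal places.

From the long-edge AOV: f = 12.52 / (2·tan(2.2°)) = 12.52 / 0.07683 ≈ 162.9524 mm.
Short-edge AOV = 2·arctan(7.41 / (2 × 162.9524)) = 2·arctan(0.02274) ≈ 2.6050°.

2.605°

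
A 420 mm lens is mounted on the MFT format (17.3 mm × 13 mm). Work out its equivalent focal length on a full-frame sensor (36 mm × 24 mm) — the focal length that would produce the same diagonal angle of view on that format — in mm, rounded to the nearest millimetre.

840 mm

Sensor diagonal = √(17.3² + 13²) = √468.2900 ≈ 21.6400 mm.
Sensor diagonal = √(36² + 24²) = √1872.0000 ≈ 43.2666 mm.
Equal angle of view means equal diagonal/f ratio, so f₂ = f₁ · (diagonal₂/diagonal₁) = 420 × 43.2666/21.6400.
f₂ = 420 × 1.99938 ≈ 839.740 mm.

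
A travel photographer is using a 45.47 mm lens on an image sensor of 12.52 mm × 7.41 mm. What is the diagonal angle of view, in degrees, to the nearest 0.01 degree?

Sensor diagonal = √(12.52² + 7.41²) = √211.6585 ≈ 14.5485 mm.
Angle of view α = 2·arctan(d/2f) with d = 14.5485 mm and f = 45.47 mm.
d/2f = 0.15998; arctan(0.15998) ≈ 9.0891°, so α ≈ 18.1782°.

18.18°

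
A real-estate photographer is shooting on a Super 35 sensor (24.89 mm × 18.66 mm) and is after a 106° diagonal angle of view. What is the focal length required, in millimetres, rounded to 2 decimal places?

11.72 mm

Sensor diagonal = √(24.89² + 18.66²) = √967.7077 ≈ 31.1080 mm.
From α = 2·arctan(d/2f) we get f = d / (2·tan(α/2)).
With d = 31.1080 mm and α/2 = 53°, tan(α/2) ≈ 1.32704, so f ≈ 31.1080 / 2.65409 ≈ 11.7208 mm.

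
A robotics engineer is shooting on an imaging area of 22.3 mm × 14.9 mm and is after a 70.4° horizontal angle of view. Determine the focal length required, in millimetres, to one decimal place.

From α = 2·arctan(w/2f) we get f = w / (2·tan(α/2)).
With w = 22.3 mm and α/2 = 35.2°, tan(α/2) ≈ 0.70542, so f ≈ 22.3 / 1.41084 ≈ 15.8061 mm.

15.8 mm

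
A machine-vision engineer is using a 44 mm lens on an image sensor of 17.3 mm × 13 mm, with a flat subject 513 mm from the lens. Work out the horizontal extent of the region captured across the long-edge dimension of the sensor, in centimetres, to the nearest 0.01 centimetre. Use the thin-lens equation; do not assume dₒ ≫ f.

Similar triangles through the lens centre give W/dₒ = w/dᵢ; with 1/f = 1/dₒ + 1/dᵢ this gives W = w·(dₒ − f)/f.
W = 17.3 mm × (513 − 44) / 44 = 17.3 × 10.6591 ≈ 184.402 mm = 18.4402 cm.

18.44 cm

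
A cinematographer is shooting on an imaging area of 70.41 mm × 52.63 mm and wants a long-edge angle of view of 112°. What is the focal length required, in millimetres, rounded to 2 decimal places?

23.75 mm

From α = 2·arctan(w/2f) we get f = w / (2·tan(α/2)).
With w = 70.41 mm and α/2 = 56°, tan(α/2) ≈ 1.48256, so f ≈ 70.41 / 2.96512 ≈ 23.7461 mm.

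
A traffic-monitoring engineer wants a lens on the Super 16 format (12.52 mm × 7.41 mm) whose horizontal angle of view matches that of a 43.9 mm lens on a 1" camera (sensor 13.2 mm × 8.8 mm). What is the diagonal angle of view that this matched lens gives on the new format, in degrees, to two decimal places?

19.82°

Equal horizontal AOV ⇒ f₂ = f₁ · 12.52/13.2 = 43.9 × 0.94848 ≈ 41.6385 mm.
Sensor diagonal = √(12.52² + 7.41²) = √211.6585 ≈ 14.5485 mm.
Diagonal AOV on the new format = 2·arctan(14.5485 / (2 × 41.6385)) = 2·arctan(0.17470) ≈ 19.8191°.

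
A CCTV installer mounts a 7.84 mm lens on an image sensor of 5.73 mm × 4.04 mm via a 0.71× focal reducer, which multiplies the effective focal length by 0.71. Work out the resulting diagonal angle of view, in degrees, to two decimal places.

Effective focal length f = 7.84 × 0.71 = 5.5664 mm.
Sensor diagonal = √(5.73² + 4.04²) = √49.1545 ≈ 7.0110 mm.
α = 2·arctan(7.011 / (2 × 5.5664)) = 2·arctan(0.62976) ≈ 64.4024°.

64.40°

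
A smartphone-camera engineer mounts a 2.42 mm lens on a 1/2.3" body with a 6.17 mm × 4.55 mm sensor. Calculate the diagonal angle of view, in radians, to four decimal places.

Sensor diagonal = √(6.17² + 4.55²) = √58.7714 ≈ 7.6663 mm.
Angle of view α = 2·arctan(d/2f) with d = 7.6663 mm and f = 2.42 mm.
d/2f = 1.58394; arctan(1.58394) ≈ 1.0077 rad, so α ≈ 2.0153 rad.

2.0153 rad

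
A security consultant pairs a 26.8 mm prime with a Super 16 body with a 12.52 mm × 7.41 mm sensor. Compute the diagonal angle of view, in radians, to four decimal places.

0.5301 rad

Sensor diagonal = √(12.52² + 7.41²) = √211.6585 ≈ 14.5485 mm.
Angle of view α = 2·arctan(d/2f) with d = 14.5485 mm and f = 26.8 mm.
d/2f = 0.27143; arctan(0.27143) ≈ 0.2650 rad, so α ≈ 0.5301 rad.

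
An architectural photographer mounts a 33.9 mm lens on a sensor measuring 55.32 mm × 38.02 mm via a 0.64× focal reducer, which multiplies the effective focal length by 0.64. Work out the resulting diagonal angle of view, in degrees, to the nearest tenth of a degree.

Effective focal length f = 33.9 × 0.64 = 21.696 mm.
Sensor diagonal = √(55.32² + 38.02²) = √4505.8228 ≈ 67.1254 mm.
α = 2·arctan(67.125 / (2 × 21.696)) = 2·arctan(1.54695) ≈ 114.2402°.

114.2°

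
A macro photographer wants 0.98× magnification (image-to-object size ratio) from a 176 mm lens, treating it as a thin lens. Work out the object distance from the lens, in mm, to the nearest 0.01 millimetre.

355.59 mm

With m = dᵢ/dₒ and 1/f = 1/dₒ + 1/dᵢ, substituting dᵢ = m·dₒ gives 1/f = (1 + 1/m)/dₒ, hence dₒ = f·(1 + 1/m).
dₒ = 176 × (1 + 1/0.98) = 176 × 2.02041 ≈ 355.592 mm.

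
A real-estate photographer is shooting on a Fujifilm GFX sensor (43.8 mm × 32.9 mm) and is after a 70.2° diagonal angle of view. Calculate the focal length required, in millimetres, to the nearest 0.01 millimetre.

Sensor diagonal = √(43.8² + 32.9²) = √3000.8500 ≈ 54.7800 mm.
From α = 2·arctan(d/2f) we get f = d / (2·tan(α/2)).
With d = 54.7800 mm and α/2 = 35.1°, tan(α/2) ≈ 0.70281, so f ≈ 54.7800 / 1.40562 ≈ 38.9720 mm.

38.97 mm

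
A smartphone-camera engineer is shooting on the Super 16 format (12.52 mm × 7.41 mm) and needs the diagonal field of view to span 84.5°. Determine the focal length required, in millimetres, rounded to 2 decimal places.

Sensor diagonal = √(12.52² + 7.41²) = √211.6585 ≈ 14.5485 mm.
From α = 2·arctan(d/2f) we get f = d / (2·tan(α/2)).
With d = 14.5485 mm and α/2 = 42.25°, tan(α/2) ≈ 0.90834, so f ≈ 14.5485 / 1.81667 ≈ 8.0083 mm.

8.01 mm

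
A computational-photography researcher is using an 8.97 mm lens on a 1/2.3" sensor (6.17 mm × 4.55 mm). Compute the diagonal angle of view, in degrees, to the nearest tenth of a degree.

Sensor diagonal = √(6.17² + 4.55²) = √58.7714 ≈ 7.6663 mm.
Angle of view α = 2·arctan(d/2f) with d = 7.6663 mm and f = 8.97 mm.
d/2f = 0.42733; arctan(0.42733) ≈ 23.1383°, so α ≈ 46.2767°.

46.3°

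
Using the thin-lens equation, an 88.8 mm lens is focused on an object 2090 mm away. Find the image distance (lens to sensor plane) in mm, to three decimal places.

1/dᵢ = 1/f − 1/dₒ = 1/88.8 − 1/2090 = 0.0107828 mm⁻¹.
dᵢ = 1/0.0107828 ≈ 92.7404 mm.

92.740 mm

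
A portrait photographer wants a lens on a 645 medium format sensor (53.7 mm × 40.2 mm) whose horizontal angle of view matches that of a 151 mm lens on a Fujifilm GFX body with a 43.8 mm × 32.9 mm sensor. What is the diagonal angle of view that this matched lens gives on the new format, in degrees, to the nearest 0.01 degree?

20.54°

Equal horizontal AOV ⇒ f₂ = f₁ · 53.7/43.8 = 151 × 1.22603 ≈ 185.1301 mm.
Sensor diagonal = √(53.7² + 40.2²) = √4499.7300 ≈ 67.0800 mm.
Diagonal AOV on the new format = 2·arctan(67.0800 / (2 × 185.1301)) = 2·arctan(0.18117) ≈ 20.5378°.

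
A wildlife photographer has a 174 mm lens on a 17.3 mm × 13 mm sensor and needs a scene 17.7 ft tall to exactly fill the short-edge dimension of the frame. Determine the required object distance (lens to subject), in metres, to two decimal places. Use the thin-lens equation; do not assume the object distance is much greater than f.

W: 17.7 ft × 304.8 mm/ft = 5394.96 mm.
Magnification m = h/W = dᵢ/dₒ; combined with 1/f = 1/dₒ + 1/dᵢ this gives dₒ = f·(1 + W/h).
dₒ = 174 mm × (1 + 5394.96/13) = 174 × 415.9969 ≈ 72383.462 mm = 72.3835 m.

72.38 m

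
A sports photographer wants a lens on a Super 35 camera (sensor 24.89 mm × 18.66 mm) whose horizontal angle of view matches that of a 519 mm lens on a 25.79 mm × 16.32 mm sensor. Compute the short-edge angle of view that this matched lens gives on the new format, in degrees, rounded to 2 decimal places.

2.13°

Equal horizontal AOV ⇒ f₂ = f₁ · 24.89/25.79 = 519 × 0.96510 ≈ 500.8883 mm.
Short-edge AOV on the new format = 2·arctan(18.66 / (2 × 500.8883)) = 2·arctan(0.01863) ≈ 2.1342°.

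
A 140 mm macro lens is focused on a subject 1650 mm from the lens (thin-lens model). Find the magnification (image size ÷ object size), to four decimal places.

Thin lens: 1/f = 1/dₒ + 1/dᵢ → 1/dᵢ = 1/140 − 1/1650 = 0.0065368 mm⁻¹, so dᵢ ≈ 152.9801 mm.
Magnification m = dᵢ/dₒ = 152.9801/1650 ≈ 0.09272.

0.0927×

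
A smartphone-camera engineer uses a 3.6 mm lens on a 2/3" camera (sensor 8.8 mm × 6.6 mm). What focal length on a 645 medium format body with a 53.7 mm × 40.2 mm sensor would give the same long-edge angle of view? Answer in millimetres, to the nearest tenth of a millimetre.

22.0 mm

Equal angle of view means equal width/f ratio, so f₂ = f₁ · (width₂/width₁) = 3.6 × 53.7/8.8.
f₂ = 3.6 × 6.10227 ≈ 21.968 mm.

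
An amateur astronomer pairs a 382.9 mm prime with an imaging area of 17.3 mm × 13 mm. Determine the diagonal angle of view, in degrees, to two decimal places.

Sensor diagonal = √(17.3² + 13²) = √468.2900 ≈ 21.6400 mm.
Angle of view α = 2·arctan(d/2f) with d = 21.6400 mm and f = 382.9 mm.
d/2f = 0.02826; arctan(0.02826) ≈ 1.6186°, so α ≈ 3.2373°.

3.24°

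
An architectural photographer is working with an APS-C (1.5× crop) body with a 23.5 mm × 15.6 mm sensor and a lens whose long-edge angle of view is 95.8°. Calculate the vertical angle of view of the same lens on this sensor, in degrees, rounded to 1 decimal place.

From the long-edge AOV: f = 23.5 / (2·tan(47.9°)) = 23.5 / 2.21344 ≈ 10.6169 mm.
Vertical AOV = 2·arctan(15.6 / (2 × 10.6169)) = 2·arctan(0.73467) ≈ 72.6076°.

72.6°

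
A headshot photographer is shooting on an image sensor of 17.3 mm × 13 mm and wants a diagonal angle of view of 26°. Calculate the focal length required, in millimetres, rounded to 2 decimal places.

Sensor diagonal = √(17.3² + 13²) = √468.2900 ≈ 21.6400 mm.
From α = 2·arctan(d/2f) we get f = d / (2·tan(α/2)).
With d = 21.6400 mm and α/2 = 13°, tan(α/2) ≈ 0.23087, so f ≈ 21.6400 / 0.46174 ≈ 46.8666 mm.

46.87 mm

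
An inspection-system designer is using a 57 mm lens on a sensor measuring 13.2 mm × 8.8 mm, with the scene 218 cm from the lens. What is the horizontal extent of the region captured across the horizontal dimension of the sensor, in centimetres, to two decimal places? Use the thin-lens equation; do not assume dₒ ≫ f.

49.16 cm

dₒ: 218 cm = 2180 mm.
Similar triangles through the lens centre give W/dₒ = w/dᵢ; with 1/f = 1/dₒ + 1/dᵢ this gives W = w·(dₒ − f)/f.
W = 13.2 mm × (2180 − 57) / 57 = 13.2 × 37.2456 ≈ 491.642 mm = 49.1642 cm.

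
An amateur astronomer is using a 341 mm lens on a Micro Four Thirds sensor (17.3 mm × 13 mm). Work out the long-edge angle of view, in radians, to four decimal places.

Angle of view α = 2·arctan(w/2f) with w = 17.3 mm and f = 341 mm.
w/2f = 0.02537; arctan(0.02537) ≈ 0.0254 rad, so α ≈ 0.0507 rad.

0.0507 rad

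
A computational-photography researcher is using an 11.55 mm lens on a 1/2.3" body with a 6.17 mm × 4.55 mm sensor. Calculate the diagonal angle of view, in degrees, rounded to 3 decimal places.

36.719°

Sensor diagonal = √(6.17² + 4.55²) = √58.7714 ≈ 7.6663 mm.
Angle of view α = 2·arctan(d/2f) with d = 7.6663 mm and f = 11.55 mm.
d/2f = 0.33187; arctan(0.33187) ≈ 18.3596°, so α ≈ 36.7192°.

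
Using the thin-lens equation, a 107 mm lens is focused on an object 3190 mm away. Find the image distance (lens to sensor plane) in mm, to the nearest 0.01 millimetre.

1/dᵢ = 1/f − 1/dₒ = 1/107 − 1/3190 = 0.0090323 mm⁻¹.
dᵢ = 1/0.0090323 ≈ 110.7136 mm.

110.71 mm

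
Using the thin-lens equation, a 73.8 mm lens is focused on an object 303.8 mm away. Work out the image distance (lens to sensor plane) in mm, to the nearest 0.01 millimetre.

1/dᵢ = 1/f − 1/dₒ = 1/73.8 − 1/303.8 = 0.0102585 mm⁻¹.
dᵢ = 1/0.0102585 ≈ 97.4802 mm.

97.48 mm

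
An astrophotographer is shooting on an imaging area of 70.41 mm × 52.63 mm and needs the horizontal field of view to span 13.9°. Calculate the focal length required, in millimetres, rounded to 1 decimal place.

From α = 2·arctan(w/2f) we get f = w / (2·tan(α/2)).
With w = 70.41 mm and α/2 = 6.95°, tan(α/2) ≈ 0.12190, so f ≈ 70.41 / 0.24380 ≈ 288.8051 mm.

288.8 mm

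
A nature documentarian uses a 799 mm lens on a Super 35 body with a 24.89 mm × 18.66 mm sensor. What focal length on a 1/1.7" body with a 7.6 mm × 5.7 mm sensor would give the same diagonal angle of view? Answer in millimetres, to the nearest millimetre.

Sensor diagonal = √(24.89² + 18.66²) = √967.7077 ≈ 31.1080 mm.
Sensor diagonal = √(7.6² + 5.7²) = √90.2500 ≈ 9.5000 mm.
Equal angle of view means equal diagonal/f ratio, so f₂ = f₁ · (diagonal₂/diagonal₁) = 799 × 9.5000/31.1080.
f₂ = 799 × 0.30539 ≈ 244.005 mm.

244 mm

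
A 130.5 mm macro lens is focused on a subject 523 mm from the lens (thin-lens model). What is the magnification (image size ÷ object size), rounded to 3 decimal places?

Thin lens: 1/f = 1/dₒ + 1/dᵢ → 1/dᵢ = 1/130.5 − 1/523 = 0.0057508 mm⁻¹, so dᵢ ≈ 173.8892 mm.
Magnification m = dᵢ/dₒ = 173.8892/523 ≈ 0.33248.

0.332×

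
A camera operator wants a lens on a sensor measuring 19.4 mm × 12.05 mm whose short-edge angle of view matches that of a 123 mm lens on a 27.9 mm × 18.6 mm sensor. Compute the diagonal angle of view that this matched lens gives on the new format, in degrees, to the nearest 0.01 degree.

16.31°

Equal short-edge AOV ⇒ f₂ = f₁ · 12.05/18.6 = 123 × 0.64785 ≈ 79.6855 mm.
Sensor diagonal = √(19.4² + 12.05²) = √521.5625 ≈ 22.8377 mm.
Diagonal AOV on the new format = 2·arctan(22.8377 / (2 × 79.6855)) = 2·arctan(0.14330) ≈ 16.3099°.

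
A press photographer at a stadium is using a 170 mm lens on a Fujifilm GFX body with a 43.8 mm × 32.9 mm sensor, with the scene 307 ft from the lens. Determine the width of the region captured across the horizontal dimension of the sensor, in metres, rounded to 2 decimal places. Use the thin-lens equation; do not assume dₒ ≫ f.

dₒ: 307 ft × 304.8 mm/ft = 93573.60 mm.
Similar triangles through the lens centre give W/dₒ = w/dᵢ; with 1/f = 1/dₒ + 1/dᵢ this gives W = w·(dₒ − f)/f.
W = 43.8 mm × (93573.6 − 170) / 170 = 43.8 × 549.4329 ≈ 24065.162 mm = 24.0652 m.

24.07 m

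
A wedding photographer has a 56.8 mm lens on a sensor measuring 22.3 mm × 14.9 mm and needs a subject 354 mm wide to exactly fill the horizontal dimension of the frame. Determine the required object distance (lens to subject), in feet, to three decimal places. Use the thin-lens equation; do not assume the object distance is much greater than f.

3.145 ft

Magnification m = w/W = dᵢ/dₒ; combined with 1/f = 1/dₒ + 1/dᵢ this gives dₒ = f·(1 + W/w).
dₒ = 56.8 mm × (1 + 354/22.3) = 56.8 × 16.8744 ≈ 958.468 mm = 958.468/304.8 ft = 3.14458 ft.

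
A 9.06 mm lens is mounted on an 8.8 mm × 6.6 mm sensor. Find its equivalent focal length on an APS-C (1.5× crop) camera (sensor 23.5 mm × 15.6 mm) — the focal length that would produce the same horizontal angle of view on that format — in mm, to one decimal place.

Equal angle of view means equal width/f ratio, so f₂ = f₁ · (width₂/width₁) = 9.06 × 23.5/8.8.
f₂ = 9.06 × 2.67045 ≈ 24.194 mm.

24.2 mm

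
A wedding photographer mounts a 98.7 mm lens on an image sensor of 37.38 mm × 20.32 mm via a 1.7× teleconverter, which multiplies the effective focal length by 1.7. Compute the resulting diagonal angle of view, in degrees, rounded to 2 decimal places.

Effective focal length f = 98.7 × 1.7 = 167.79 mm.
Sensor diagonal = √(37.38² + 20.32²) = √1810.1668 ≈ 42.5461 mm.
α = 2·arctan(42.546 / (2 × 167.79)) = 2·arctan(0.12678) ≈ 14.4512°.

14.45°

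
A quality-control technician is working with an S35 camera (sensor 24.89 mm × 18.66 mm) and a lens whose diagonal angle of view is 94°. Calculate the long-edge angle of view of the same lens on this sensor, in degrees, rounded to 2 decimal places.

81.26°

Sensor diagonal = √(24.89² + 18.66²) = √967.7077 ≈ 31.1080 mm.
From the diagonal AOV: f = 31.1080 / (2·tan(47°)) = 31.1080 / 2.14474 ≈ 14.5043 mm.
Long-edge AOV = 2·arctan(24.89 / (2 × 14.5043)) = 2·arctan(0.85802) ≈ 81.2604°.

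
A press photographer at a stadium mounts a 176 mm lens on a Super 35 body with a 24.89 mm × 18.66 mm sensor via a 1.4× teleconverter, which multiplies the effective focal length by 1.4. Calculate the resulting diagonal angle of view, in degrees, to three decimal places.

7.224°

Effective focal length f = 176 × 1.4 = 246.4 mm.
Sensor diagonal = √(24.89² + 18.66²) = √967.7077 ≈ 31.1080 mm.
α = 2·arctan(31.108 / (2 × 246.4)) = 2·arctan(0.06313) ≈ 7.2240°.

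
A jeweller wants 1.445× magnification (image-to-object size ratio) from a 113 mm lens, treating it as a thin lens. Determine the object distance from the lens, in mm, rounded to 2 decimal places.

191.20 mm

With m = dᵢ/dₒ and 1/f = 1/dₒ + 1/dᵢ, substituting dᵢ = m·dₒ gives 1/f = (1 + 1/m)/dₒ, hence dₒ = f·(1 + 1/m).
dₒ = 113 × (1 + 1/1.445) = 113 × 1.69204 ≈ 191.201 mm.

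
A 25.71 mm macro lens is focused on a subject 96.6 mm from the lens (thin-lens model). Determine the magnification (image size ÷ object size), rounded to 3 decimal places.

Thin lens: 1/f = 1/dₒ + 1/dᵢ → 1/dᵢ = 1/25.71 − 1/96.6 = 0.0285434 mm⁻¹, so dᵢ ≈ 35.0344 mm.
Magnification m = dᵢ/dₒ = 35.0344/96.6 ≈ 0.36267.

0.363×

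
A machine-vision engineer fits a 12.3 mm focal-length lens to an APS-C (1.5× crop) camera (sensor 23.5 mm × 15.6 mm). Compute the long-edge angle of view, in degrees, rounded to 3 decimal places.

Angle of view α = 2·arctan(w/2f) with w = 23.5 mm and f = 12.3 mm.
w/2f = 0.95528; arctan(0.95528) ≈ 43.6899°, so α ≈ 87.3799°.

87.380°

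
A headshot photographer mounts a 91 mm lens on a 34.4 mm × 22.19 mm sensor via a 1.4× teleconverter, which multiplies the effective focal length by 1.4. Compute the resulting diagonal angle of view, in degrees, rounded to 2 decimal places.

Effective focal length f = 91 × 1.4 = 127.4 mm.
Sensor diagonal = √(34.4² + 22.19²) = √1675.7561 ≈ 40.9360 mm.
α = 2·arctan(40.936 / (2 × 127.4)) = 2·arctan(0.16066) ≈ 18.2542°.

18.25°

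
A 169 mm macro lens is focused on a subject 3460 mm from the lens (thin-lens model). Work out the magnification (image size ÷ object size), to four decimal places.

0.0514×

Thin lens: 1/f = 1/dₒ + 1/dᵢ → 1/dᵢ = 1/169 − 1/3460 = 0.0056281 mm⁻¹, so dᵢ ≈ 177.6785 mm.
Magnification m = dᵢ/dₒ = 177.6785/3460 ≈ 0.05135.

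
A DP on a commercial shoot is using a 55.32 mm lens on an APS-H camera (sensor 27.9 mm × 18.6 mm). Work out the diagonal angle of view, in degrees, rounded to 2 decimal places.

Sensor diagonal = √(27.9² + 18.6²) = √1124.3700 ≈ 33.5316 mm.
Angle of view α = 2·arctan(d/2f) with d = 33.5316 mm and f = 55.32 mm.
d/2f = 0.30307; arctan(0.30307) ≈ 16.8605°, so α ≈ 33.7209°.

33.72°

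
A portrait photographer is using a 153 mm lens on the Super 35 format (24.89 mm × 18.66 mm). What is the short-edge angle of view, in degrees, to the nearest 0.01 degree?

6.98°

Angle of view α = 2·arctan(h/2f) with h = 18.66 mm and f = 153 mm.
h/2f = 0.06098; arctan(0.06098) ≈ 3.4896°, so α ≈ 6.9792°.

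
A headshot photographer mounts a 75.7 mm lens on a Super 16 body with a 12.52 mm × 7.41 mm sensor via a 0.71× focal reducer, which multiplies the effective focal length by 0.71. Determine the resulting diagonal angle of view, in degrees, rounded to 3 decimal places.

Effective focal length f = 75.7 × 0.71 = 53.747 mm.
Sensor diagonal = √(12.52² + 7.41²) = √211.6585 ≈ 14.5485 mm.
α = 2·arctan(14.548 / (2 × 53.747)) = 2·arctan(0.13534) ≈ 15.4154°.

15.415°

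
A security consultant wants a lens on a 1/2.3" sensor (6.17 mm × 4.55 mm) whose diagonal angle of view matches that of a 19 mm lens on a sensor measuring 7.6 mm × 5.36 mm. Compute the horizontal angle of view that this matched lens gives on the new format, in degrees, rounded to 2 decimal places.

22.29°

Sensor diagonal = √(7.6² + 5.36²) = √86.4896 ≈ 9.3000 mm.
Sensor diagonal = √(6.17² + 4.55²) = √58.7714 ≈ 7.6663 mm.
Equal diagonal AOV ⇒ f₂ = f₁ · 7.6663/9.3000 = 19 × 0.82433 ≈ 15.6623 mm.
Horizontal AOV on the new format = 2·arctan(6.17 / (2 × 15.6623)) = 2·arctan(0.19697) ≈ 22.2858°.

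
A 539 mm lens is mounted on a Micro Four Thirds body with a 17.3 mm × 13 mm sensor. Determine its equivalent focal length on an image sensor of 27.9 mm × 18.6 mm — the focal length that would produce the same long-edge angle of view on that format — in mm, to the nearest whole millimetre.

Equal angle of view means equal width/f ratio, so f₂ = f₁ · (width₂/width₁) = 539 × 27.9/17.3.
f₂ = 539 × 1.61272 ≈ 869.254 mm.

869 mm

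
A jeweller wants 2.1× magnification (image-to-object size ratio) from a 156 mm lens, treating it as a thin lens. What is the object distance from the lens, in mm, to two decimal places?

With m = dᵢ/dₒ and 1/f = 1/dₒ + 1/dᵢ, substituting dᵢ = m·dₒ gives 1/f = (1 + 1/m)/dₒ, hence dₒ = f·(1 + 1/m).
dₒ = 156 × (1 + 1/2.1) = 156 × 1.47619 ≈ 230.286 mm.

230.29 mm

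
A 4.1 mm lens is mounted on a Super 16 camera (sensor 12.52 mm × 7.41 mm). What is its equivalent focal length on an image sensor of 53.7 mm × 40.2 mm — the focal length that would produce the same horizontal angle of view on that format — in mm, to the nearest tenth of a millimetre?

Equal angle of view means equal width/f ratio, so f₂ = f₁ · (width₂/width₁) = 4.1 × 53.7/12.52.
f₂ = 4.1 × 4.28914 ≈ 17.585 mm.

17.6 mm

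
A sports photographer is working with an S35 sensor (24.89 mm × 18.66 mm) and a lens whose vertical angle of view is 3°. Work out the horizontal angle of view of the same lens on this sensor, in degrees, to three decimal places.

From the vertical AOV: f = 18.66 / (2·tan(1.5°)) = 18.66 / 0.05237 ≈ 356.2983 mm.
Horizontal AOV = 2·arctan(24.89 / (2 × 356.2983)) = 2·arctan(0.03493) ≈ 4.0009°.

4.001°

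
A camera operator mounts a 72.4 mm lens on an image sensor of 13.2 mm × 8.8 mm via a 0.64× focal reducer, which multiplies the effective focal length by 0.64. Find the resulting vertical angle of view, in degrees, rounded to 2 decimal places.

Effective focal length f = 72.4 × 0.64 = 46.336 mm.
α = 2·arctan(8.8 / (2 × 46.336)) = 2·arctan(0.09496) ≈ 10.8489°.

10.85°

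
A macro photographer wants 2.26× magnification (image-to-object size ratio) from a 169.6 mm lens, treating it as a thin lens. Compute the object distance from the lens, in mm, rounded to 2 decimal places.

With m = dᵢ/dₒ and 1/f = 1/dₒ + 1/dᵢ, substituting dᵢ = m·dₒ gives 1/f = (1 + 1/m)/dₒ, hence dₒ = f·(1 + 1/m).
dₒ = 169.6 × (1 + 1/2.26) = 169.6 × 1.44248 ≈ 244.644 mm.

244.64 mm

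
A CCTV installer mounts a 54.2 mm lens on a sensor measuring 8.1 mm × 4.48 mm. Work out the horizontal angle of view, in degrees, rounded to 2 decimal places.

Angle of view α = 2·arctan(w/2f) with w = 8.1 mm and f = 54.2 mm.
w/2f = 0.07472; arctan(0.07472) ≈ 4.2734°, so α ≈ 8.5468°.

8.55°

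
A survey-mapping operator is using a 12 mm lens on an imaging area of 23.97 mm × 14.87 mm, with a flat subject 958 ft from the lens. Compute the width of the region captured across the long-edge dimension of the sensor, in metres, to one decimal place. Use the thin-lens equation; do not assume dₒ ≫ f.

583.2 m

dₒ: 958 ft × 304.8 mm/ft = 291998.39 mm.
Similar triangles through the lens centre give W/dₒ = w/dᵢ; with 1/f = 1/dₒ + 1/dᵢ this gives W = w·(dₒ − f)/f.
W = 23.97 mm × (291998 − 12) / 12 = 23.97 × 24332.1992 ≈ 583242.815 mm = 583.243 m.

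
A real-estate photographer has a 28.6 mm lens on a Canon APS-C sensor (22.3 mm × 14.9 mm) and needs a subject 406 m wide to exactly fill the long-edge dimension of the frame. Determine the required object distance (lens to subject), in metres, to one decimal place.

W: 406 m = 406000 mm.
Magnification m = w/W = dᵢ/dₒ; combined with 1/f = 1/dₒ + 1/dᵢ this gives dₒ = f·(1 + W/w).
dₒ = 28.6 mm × (1 + 406000/22.3) = 28.6 × 18207.2780 ≈ 520728.152 mm = 520.728 m.

520.7 m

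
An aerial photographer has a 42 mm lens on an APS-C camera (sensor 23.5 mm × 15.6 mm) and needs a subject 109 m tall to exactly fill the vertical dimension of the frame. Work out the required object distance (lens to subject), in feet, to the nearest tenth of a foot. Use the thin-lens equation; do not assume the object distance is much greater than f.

962.9 ft

W: 109 m = 109000 mm.
Magnification m = h/W = dᵢ/dₒ; combined with 1/f = 1/dₒ + 1/dᵢ this gives dₒ = f·(1 + W/h).
dₒ = 42 mm × (1 + 109000/15.6) = 42 × 6988.1795 ≈ 293503.538 mm = 293503.538/304.8 ft = 962.938 ft.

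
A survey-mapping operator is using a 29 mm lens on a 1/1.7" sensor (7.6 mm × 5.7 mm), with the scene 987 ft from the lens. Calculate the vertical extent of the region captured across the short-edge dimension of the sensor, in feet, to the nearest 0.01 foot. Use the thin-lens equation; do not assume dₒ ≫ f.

dₒ: 987 ft × 304.8 mm/ft = 300837.59 mm.
Similar triangles through the lens centre give W/dₒ = h/dᵢ; with 1/f = 1/dₒ + 1/dᵢ this gives W = h·(dₒ − f)/f.
W = 5.7 mm × (300838 − 29) / 29 = 5.7 × 10372.7100 ≈ 59124.447 mm = 59124.447/304.8 ft = 193.978 ft.

193.98 ft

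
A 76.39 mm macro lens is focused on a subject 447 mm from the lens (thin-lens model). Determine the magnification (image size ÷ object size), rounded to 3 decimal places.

Thin lens: 1/f = 1/dₒ + 1/dᵢ → 1/dᵢ = 1/76.39 − 1/447 = 0.0108536 mm⁻¹, so dᵢ ≈ 92.1355 mm.
Magnification m = dᵢ/dₒ = 92.1355/447 ≈ 0.20612.

0.206×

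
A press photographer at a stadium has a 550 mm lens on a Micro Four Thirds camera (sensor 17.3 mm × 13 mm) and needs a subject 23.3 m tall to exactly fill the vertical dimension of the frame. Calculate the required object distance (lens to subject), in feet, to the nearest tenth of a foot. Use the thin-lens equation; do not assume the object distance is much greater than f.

W: 23.3 m = 23300 mm.
Magnification m = h/W = dᵢ/dₒ; combined with 1/f = 1/dₒ + 1/dᵢ this gives dₒ = f·(1 + W/h).
dₒ = 550 mm × (1 + 23300/13) = 550 × 1793.3077 ≈ 986319.231 mm = 986319.231/304.8 ft = 3235.96 ft.

3236.0 ft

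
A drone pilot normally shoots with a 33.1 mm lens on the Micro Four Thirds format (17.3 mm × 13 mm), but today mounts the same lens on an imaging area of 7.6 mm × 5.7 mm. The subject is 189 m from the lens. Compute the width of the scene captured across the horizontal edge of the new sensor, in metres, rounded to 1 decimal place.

43.4 m

The focal length stays 33.1 mm; the relevant sensor dimension is now w = 7.6 mm. Object distance dₒ = 189 m = 189000 mm.
Thin-lens field width W = w·(dₒ − f)/f = 7.6 × (189000 − 33.1)/33.1 ≈ 43388.170 mm = 43.3882 m.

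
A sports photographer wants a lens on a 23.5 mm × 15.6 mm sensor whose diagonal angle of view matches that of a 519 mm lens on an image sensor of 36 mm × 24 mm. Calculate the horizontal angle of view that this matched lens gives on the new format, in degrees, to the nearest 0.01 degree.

Sensor diagonal = √(36² + 24²) = √1872.0000 ≈ 43.2666 mm.
Sensor diagonal = √(23.5² + 15.6²) = √795.6100 ≈ 28.2066 mm.
Equal diagonal AOV ⇒ f₂ = f₁ · 28.2066/43.2666 = 519 × 0.65192 ≈ 338.3487 mm.
Horizontal AOV on the new format = 2·arctan(23.5 / (2 × 338.3487)) = 2·arctan(0.03473) ≈ 3.9779°.

3.98°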